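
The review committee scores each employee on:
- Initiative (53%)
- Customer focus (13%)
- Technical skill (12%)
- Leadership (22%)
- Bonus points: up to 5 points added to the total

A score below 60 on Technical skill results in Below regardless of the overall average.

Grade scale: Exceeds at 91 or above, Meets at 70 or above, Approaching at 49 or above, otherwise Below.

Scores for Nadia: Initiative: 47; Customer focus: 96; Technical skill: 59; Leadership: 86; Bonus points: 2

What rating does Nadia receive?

Below

Technical skill score 59 < 60: minimum not met.
Weighted total:
  Initiative 47 × 0.53 = 24.91
  Customer focus 96 × 0.13 = 12.48
  Technical skill 59 × 0.12 = 7.08
  Leadership 86 × 0.22 = 18.92
Sum = 63.39
Bonus points: 63.39 + 2 = 65.39
Because the Technical skill minimum was not met, the result is Below.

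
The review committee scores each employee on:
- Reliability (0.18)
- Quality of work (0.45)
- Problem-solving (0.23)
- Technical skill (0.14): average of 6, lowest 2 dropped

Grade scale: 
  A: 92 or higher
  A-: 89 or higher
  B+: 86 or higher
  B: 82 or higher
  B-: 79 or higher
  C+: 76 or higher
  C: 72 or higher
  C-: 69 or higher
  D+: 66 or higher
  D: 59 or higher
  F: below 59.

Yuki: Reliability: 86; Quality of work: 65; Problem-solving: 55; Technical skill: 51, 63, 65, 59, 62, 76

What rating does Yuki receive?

Technical skill: drop 51, 59 → average of remaining 4 = 266/4 = 66.5
Weighted total:
  Reliability 86 × 0.18 = 15.48
  Quality of work 65 × 0.45 = 29.25
  Problem-solving 55 × 0.23 = 12.65
  Technical skill 66.5 × 0.14 = 9.31
Sum = 66.69
66.69 is ≥ 66 and < 69 → D+

D+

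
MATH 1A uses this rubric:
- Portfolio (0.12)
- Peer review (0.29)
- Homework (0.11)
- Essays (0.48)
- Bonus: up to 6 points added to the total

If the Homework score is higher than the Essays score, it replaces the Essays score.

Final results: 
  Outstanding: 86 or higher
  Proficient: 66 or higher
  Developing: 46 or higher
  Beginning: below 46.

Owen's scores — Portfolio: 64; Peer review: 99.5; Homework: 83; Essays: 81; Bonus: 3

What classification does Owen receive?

Homework (83) > Essays (81), so Essays counts as 83.
Weighted total:
  Portfolio 64 × 0.12 = 7.68
  Peer review 99.5 × 0.29 = 28.855
  Homework 83 × 0.11 = 9.13
  Essays 83 × 0.48 = 39.84
Sum = 85.505
Bonus: 85.505 + 3 = 88.505
88.505 ≥ 86 → Outstanding

Outstanding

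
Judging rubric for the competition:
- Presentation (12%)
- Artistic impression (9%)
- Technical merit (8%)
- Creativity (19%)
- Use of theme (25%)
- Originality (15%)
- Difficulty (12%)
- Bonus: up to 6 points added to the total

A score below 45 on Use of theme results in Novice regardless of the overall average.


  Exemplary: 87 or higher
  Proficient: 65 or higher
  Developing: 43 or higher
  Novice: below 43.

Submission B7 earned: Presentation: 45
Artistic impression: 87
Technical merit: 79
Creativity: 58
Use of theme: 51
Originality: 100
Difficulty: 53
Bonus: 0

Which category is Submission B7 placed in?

Use of theme score 51 ≥ 45: minimum met.
Weighted total:
  Presentation 45 × 0.12 = 5.4
  Artistic impression 87 × 0.09 = 7.83
  Technical merit 79 × 0.08 = 6.32
  Creativity 58 × 0.19 = 11.02
  Use of theme 51 × 0.25 = 12.75
  Originality 100 × 0.15 = 15
  Difficulty 53 × 0.12 = 6.36
Sum = 64.68
Bonus: 64.68 + 0 = 64.68
64.68 is ≥ 43 and < 65 → Developing

Developing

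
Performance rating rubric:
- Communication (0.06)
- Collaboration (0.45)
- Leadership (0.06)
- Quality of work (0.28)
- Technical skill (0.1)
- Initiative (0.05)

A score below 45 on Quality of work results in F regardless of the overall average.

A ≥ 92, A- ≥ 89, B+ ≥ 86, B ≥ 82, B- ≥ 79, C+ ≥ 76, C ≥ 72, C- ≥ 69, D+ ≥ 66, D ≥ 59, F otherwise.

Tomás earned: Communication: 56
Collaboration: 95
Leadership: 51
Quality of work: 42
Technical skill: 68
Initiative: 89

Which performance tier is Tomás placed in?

Quality of work score 42 < 45: minimum not met.
Weighted total:
  Communication 56 × 0.06 = 3.36
  Collaboration 95 × 0.45 = 42.75
  Leadership 51 × 0.06 = 3.06
  Quality of work 42 × 0.28 = 11.76
  Technical skill 68 × 0.1 = 6.8
  Initiative 89 × 0.05 = 4.45
Sum = 72.18
Because the Quality of work minimum was not met, the result is F.

F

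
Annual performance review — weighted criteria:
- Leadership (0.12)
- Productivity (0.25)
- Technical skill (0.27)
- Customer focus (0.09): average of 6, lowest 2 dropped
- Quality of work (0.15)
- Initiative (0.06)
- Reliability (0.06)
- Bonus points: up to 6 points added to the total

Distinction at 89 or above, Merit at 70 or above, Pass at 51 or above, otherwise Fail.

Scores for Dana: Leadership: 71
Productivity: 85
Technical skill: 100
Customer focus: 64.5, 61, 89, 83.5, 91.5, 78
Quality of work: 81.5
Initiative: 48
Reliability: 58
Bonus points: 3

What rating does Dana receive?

Merit

Customer focus: drop 61, 64.5 → average of remaining 4 = 342/4 = 85.5
Weighted total:
  Leadership 71 × 0.12 = 8.52
  Productivity 85 × 0.25 = 21.25
  Technical skill 100 × 0.27 = 27
  Customer focus 85.5 × 0.09 = 7.695
  Quality of work 81.5 × 0.15 = 12.225
  Initiative 48 × 0.06 = 2.88
  Reliability 58 × 0.06 = 3.48
Sum = 83.05
Bonus points: 83.05 + 3 = 86.05
86.05 is ≥ 70 and < 89 → Merit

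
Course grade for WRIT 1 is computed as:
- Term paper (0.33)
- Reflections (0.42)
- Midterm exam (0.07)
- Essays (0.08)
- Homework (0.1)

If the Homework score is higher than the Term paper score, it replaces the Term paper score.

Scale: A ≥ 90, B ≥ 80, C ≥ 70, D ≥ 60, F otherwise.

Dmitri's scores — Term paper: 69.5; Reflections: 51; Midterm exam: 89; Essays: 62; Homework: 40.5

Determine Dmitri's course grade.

Homework (40.5) ≤ Term paper (69.5), so Term paper stays at 69.5.
Weighted total:
  Term paper 69.5 × 0.33 = 22.935
  Reflections 51 × 0.42 = 21.42
  Midterm exam 89 × 0.07 = 6.23
  Essays 62 × 0.08 = 4.96
  Homework 40.5 × 0.1 = 4.05
Sum = 59.595
59.595 < 60 → F

F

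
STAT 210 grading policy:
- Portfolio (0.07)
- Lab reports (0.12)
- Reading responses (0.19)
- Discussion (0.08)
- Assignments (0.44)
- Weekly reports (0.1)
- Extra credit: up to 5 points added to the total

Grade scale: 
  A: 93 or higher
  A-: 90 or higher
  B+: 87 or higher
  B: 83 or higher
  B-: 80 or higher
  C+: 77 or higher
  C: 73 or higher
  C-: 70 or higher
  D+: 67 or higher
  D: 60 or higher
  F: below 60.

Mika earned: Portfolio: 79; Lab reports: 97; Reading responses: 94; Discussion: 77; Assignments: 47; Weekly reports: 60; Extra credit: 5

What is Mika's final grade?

Weighted total:
  Portfolio 79 × 0.07 = 5.53
  Lab reports 97 × 0.12 = 11.64
  Reading responses 94 × 0.19 = 17.86
  Discussion 77 × 0.08 = 6.16
  Assignments 47 × 0.44 = 20.68
  Weekly reports 60 × 0.1 = 6
Sum = 67.87
Extra credit: 67.87 + 5 = 72.87
72.87 is ≥ 70 and < 73 → C-

C-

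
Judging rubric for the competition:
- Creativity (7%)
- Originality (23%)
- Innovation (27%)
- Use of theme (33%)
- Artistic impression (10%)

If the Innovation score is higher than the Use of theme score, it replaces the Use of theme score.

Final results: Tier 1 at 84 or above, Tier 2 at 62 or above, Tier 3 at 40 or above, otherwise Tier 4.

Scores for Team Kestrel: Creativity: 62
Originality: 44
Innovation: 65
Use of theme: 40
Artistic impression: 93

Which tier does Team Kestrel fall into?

Innovation (65) > Use of theme (40), so Use of theme counts as 65.
Weighted total:
  Creativity 62 × 0.07 = 4.34
  Originality 44 × 0.23 = 10.12
  Innovation 65 × 0.27 = 17.55
  Use of theme 65 × 0.33 = 21.45
  Artistic impression 93 × 0.1 = 9.3
Sum = 62.76
62.76 is ≥ 62 and < 84 → Tier 2

Tier 2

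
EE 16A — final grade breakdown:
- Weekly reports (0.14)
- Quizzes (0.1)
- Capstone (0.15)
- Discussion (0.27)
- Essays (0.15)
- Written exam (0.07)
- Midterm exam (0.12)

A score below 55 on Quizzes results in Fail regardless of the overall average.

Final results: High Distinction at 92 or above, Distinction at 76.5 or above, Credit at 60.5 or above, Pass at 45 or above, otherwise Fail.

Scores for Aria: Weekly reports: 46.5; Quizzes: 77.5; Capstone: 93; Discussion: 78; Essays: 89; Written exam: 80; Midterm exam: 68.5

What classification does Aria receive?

Credit

Quizzes score 77.5 ≥ 55: minimum met.
Weighted total:
  Weekly reports 46.5 × 0.14 = 6.51
  Quizzes 77.5 × 0.1 = 7.75
  Capstone 93 × 0.15 = 13.95
  Discussion 78 × 0.27 = 21.06
  Essays 89 × 0.15 = 13.35
  Written exam 80 × 0.07 = 5.6
  Midterm exam 68.5 × 0.12 = 8.22
Sum = 76.44
76.44 is ≥ 60.5 and < 76.5 → Credit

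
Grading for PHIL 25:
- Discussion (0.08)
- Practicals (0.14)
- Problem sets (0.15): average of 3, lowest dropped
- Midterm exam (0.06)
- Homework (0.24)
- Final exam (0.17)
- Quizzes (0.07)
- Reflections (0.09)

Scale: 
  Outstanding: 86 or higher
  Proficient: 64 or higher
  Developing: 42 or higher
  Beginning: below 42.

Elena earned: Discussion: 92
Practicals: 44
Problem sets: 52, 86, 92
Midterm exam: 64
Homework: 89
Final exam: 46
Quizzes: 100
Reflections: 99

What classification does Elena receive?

Problem sets: drop 52 → average of remaining 2 = 178/2 = 89
Weighted total:
  Discussion 92 × 0.08 = 7.36
  Practicals 44 × 0.14 = 6.16
  Problem sets 89 × 0.15 = 13.35
  Midterm exam 64 × 0.06 = 3.84
  Homework 89 × 0.24 = 21.36
  Final exam 46 × 0.17 = 7.82
  Quizzes 100 × 0.07 = 7
  Reflections 99 × 0.09 = 8.91
Sum = 75.8
75.8 is ≥ 64 and < 86 → Proficient

Proficient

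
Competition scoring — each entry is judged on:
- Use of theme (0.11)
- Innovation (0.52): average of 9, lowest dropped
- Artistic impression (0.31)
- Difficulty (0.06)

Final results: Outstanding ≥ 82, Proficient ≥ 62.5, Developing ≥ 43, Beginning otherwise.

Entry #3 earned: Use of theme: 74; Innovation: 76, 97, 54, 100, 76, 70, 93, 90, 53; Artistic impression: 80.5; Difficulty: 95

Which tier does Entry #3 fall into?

Innovation: drop 53 → average of remaining 8 = 656/8 = 82
Weighted total:
  Use of theme 74 × 0.11 = 8.14
  Innovation 82 × 0.52 = 42.64
  Artistic impression 80.5 × 0.31 = 24.955
  Difficulty 95 × 0.06 = 5.7
Sum = 81.435
81.435 is ≥ 62.5 and < 82 → Proficient

Proficient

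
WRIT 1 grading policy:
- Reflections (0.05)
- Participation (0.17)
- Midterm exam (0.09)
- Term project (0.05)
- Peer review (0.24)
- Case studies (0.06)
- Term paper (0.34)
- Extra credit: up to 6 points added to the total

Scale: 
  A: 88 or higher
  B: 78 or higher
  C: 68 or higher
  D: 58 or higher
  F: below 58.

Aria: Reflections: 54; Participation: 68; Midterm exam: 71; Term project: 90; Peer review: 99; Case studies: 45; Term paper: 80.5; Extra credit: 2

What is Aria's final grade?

B

Weighted total:
  Reflections 54 × 0.05 = 2.7
  Participation 68 × 0.17 = 11.56
  Midterm exam 71 × 0.09 = 6.39
  Term project 90 × 0.05 = 4.5
  Peer review 99 × 0.24 = 23.76
  Case studies 45 × 0.06 = 2.7
  Term paper 80.5 × 0.34 = 27.37
Sum = 78.98
Extra credit: 78.98 + 2 = 80.98
80.98 is ≥ 78 and < 88 → B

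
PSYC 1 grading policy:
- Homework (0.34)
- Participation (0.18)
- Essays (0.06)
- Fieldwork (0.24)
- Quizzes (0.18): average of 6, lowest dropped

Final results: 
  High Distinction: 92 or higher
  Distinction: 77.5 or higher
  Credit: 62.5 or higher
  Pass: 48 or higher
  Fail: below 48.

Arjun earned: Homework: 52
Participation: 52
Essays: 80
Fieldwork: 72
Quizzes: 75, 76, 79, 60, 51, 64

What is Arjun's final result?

Quizzes: drop 51 → average of remaining 5 = 354/5 = 70.8
Weighted total:
  Homework 52 × 0.34 = 17.68
  Participation 52 × 0.18 = 9.36
  Essays 80 × 0.06 = 4.8
  Fieldwork 72 × 0.24 = 17.28
  Quizzes 70.8 × 0.18 = 12.744
Sum = 61.864
61.864 is ≥ 48 and < 62.5 → Pass

Pass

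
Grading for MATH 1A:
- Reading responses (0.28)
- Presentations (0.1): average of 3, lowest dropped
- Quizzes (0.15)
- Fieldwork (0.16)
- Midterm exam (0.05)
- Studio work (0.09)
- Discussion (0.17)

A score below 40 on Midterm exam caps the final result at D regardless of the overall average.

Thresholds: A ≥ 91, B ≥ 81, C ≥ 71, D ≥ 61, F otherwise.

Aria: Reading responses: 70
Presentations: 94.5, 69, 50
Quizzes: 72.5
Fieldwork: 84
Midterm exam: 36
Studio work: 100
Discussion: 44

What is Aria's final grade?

D

Presentations: drop 50 → average of remaining 2 = 163.5/2 = 81.75
Midterm exam score 36 < 40: minimum not met.
Weighted total:
  Reading responses 70 × 0.28 = 19.6
  Presentations 81.75 × 0.1 = 8.175
  Quizzes 72.5 × 0.15 = 10.875
  Fieldwork 84 × 0.16 = 13.44
  Midterm exam 36 × 0.05 = 1.8
  Studio work 100 × 0.09 = 9
  Discussion 44 × 0.17 = 7.48
Sum = 70.37
70.37 would be D; cap at D applies → D.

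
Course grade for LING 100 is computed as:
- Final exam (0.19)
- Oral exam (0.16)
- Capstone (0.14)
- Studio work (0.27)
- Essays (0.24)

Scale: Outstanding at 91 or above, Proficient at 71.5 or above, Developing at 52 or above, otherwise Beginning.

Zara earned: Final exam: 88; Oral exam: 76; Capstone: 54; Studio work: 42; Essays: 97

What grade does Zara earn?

Weighted total:
  Final exam 88 × 0.19 = 16.72
  Oral exam 76 × 0.16 = 12.16
  Capstone 54 × 0.14 = 7.56
  Studio work 42 × 0.27 = 11.34
  Essays 97 × 0.24 = 23.28
Sum = 71.06
71.06 is ≥ 52 and < 71.5 → Developing

Developing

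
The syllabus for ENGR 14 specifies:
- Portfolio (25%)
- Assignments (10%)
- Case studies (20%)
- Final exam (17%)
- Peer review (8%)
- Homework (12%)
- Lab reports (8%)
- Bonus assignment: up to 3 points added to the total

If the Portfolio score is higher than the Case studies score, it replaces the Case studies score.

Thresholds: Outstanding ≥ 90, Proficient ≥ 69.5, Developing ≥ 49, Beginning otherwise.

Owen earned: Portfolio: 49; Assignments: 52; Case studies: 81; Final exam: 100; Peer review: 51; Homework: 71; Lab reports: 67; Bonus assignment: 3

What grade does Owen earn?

Portfolio (49) ≤ Case studies (81), so Case studies stays at 81.
Weighted total:
  Portfolio 49 × 0.25 = 12.25
  Assignments 52 × 0.1 = 5.2
  Case studies 81 × 0.2 = 16.2
  Final exam 100 × 0.17 = 17
  Peer review 51 × 0.08 = 4.08
  Homework 71 × 0.12 = 8.52
  Lab reports 67 × 0.08 = 5.36
Sum = 68.61
Bonus assignment: 68.61 + 3 = 71.61
71.61 is ≥ 69.5 and < 90 → Proficient

Proficient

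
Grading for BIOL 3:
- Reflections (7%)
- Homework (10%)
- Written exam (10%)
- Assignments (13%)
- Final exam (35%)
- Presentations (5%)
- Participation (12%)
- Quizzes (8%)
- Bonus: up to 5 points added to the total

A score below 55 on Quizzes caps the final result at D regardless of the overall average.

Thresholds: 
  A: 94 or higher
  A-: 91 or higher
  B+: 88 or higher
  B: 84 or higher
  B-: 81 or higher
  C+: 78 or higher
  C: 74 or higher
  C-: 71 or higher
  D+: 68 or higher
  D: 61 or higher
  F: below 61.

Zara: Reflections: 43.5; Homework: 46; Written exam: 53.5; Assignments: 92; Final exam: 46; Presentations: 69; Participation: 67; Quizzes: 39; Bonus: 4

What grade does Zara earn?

F

Quizzes score 39 < 55: minimum not met.
Weighted total:
  Reflections 43.5 × 0.07 = 3.045
  Homework 46 × 0.1 = 4.6
  Written exam 53.5 × 0.1 = 5.35
  Assignments 92 × 0.13 = 11.96
  Final exam 46 × 0.35 = 16.1
  Presentations 69 × 0.05 = 3.45
  Participation 67 × 0.12 = 8.04
  Quizzes 39 × 0.08 = 3.12
Sum = 55.665
Bonus: 55.665 + 4 = 59.665
59.665 would be F; cap at D applies → F.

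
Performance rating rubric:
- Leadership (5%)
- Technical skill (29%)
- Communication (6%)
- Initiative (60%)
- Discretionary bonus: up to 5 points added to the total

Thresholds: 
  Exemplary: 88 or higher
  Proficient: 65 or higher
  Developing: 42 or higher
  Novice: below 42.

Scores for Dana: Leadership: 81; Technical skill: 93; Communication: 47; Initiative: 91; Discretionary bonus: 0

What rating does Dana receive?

Exemplary

Weighted total:
  Leadership 81 × 0.05 = 4.05
  Technical skill 93 × 0.29 = 26.97
  Communication 47 × 0.06 = 2.82
  Initiative 91 × 0.6 = 54.6
Sum = 88.44
Discretionary bonus: 88.44 + 0 = 88.44
88.44 ≥ 88 → Exemplary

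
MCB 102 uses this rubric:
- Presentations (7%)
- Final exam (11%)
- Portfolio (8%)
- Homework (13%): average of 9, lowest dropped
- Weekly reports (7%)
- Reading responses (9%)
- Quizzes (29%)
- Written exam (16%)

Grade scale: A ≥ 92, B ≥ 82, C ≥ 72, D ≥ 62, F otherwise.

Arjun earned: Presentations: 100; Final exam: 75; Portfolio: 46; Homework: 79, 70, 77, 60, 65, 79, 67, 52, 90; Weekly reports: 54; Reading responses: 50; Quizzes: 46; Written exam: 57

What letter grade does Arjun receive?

Homework: drop 52 → average of remaining 8 = 587/8 = 73.375
Weighted total:
  Presentations 100 × 0.07 = 7
  Final exam 75 × 0.11 = 8.25
  Portfolio 46 × 0.08 = 3.68
  Homework 73.375 × 0.13 = 9.53875
  Weekly reports 54 × 0.07 = 3.78
  Reading responses 50 × 0.09 = 4.5
  Quizzes 46 × 0.29 = 13.34
  Written exam 57 × 0.16 = 9.12
Sum = 59.20875
59.20875 < 62 → F

F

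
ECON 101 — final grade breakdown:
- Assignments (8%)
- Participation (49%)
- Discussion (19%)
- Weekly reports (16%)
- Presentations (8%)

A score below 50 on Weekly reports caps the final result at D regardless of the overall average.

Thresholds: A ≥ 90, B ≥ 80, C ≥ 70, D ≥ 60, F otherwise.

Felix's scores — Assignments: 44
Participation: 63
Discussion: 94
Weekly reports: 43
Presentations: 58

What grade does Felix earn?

D

Weekly reports score 43 < 50: minimum not met.
Weighted total:
  Assignments 44 × 0.08 = 3.52
  Participation 63 × 0.49 = 30.87
  Discussion 94 × 0.19 = 17.86
  Weekly reports 43 × 0.16 = 6.88
  Presentations 58 × 0.08 = 4.64
Sum = 63.77
63.77 would be D; cap at D applies → D.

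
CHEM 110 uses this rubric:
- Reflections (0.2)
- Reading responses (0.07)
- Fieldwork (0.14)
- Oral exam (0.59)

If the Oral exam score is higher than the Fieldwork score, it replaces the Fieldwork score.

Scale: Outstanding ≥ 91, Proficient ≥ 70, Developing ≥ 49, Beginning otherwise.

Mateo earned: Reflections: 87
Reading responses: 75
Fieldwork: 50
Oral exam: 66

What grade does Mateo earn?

Oral exam (66) > Fieldwork (50), so Fieldwork counts as 66.
Weighted total:
  Reflections 87 × 0.2 = 17.4
  Reading responses 75 × 0.07 = 5.25
  Fieldwork 66 × 0.14 = 9.24
  Oral exam 66 × 0.59 = 38.94
Sum = 70.83
70.83 is ≥ 70 and < 91 → Proficient

Proficient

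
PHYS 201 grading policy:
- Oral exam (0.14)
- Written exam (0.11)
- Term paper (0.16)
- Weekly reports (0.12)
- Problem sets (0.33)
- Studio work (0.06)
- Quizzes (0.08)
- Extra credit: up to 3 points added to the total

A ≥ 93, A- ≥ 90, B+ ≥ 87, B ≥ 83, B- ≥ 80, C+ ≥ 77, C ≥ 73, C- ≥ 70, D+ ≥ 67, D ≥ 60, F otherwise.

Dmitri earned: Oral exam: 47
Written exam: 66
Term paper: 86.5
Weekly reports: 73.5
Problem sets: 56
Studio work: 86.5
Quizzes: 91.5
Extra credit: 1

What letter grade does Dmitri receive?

Weighted total:
  Oral exam 47 × 0.14 = 6.58
  Written exam 66 × 0.11 = 7.26
  Term paper 86.5 × 0.16 = 13.84
  Weekly reports 73.5 × 0.12 = 8.82
  Problem sets 56 × 0.33 = 18.48
  Studio work 86.5 × 0.06 = 5.19
  Quizzes 91.5 × 0.08 = 7.32
Sum = 67.49
Extra credit: 67.49 + 1 = 68.49
68.49 is ≥ 67 and < 70 → D+

D+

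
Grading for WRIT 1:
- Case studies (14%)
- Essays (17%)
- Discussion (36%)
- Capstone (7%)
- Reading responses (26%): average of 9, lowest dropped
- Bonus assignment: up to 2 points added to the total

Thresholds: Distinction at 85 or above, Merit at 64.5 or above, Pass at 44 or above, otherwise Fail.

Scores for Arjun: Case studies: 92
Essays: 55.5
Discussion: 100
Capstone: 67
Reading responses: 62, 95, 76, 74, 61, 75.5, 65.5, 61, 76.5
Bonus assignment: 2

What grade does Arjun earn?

Merit

Reading responses: drop 61 → average of remaining 8 = 585.5/8 = 73.1875
Weighted total:
  Case studies 92 × 0.14 = 12.88
  Essays 55.5 × 0.17 = 9.435
  Discussion 100 × 0.36 = 36
  Capstone 67 × 0.07 = 4.69
  Reading responses 73.1875 × 0.26 = 19.02875
Sum = 82.03375
Bonus assignment: 82.03375 + 2 = 84.03375
84.03375 is ≥ 64.5 and < 85 → Merit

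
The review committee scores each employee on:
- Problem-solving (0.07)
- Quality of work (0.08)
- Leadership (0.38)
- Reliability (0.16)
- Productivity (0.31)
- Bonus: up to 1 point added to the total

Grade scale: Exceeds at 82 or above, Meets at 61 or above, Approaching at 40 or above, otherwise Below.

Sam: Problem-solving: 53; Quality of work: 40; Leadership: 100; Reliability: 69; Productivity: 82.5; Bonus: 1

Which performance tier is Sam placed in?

Weighted total:
  Problem-solving 53 × 0.07 = 3.71
  Quality of work 40 × 0.08 = 3.2
  Leadership 100 × 0.38 = 38
  Reliability 69 × 0.16 = 11.04
  Productivity 82.5 × 0.31 = 25.575
Sum = 81.525
Bonus: 81.525 + 1 = 82.525
82.525 ≥ 82 → Exceeds

Exceeds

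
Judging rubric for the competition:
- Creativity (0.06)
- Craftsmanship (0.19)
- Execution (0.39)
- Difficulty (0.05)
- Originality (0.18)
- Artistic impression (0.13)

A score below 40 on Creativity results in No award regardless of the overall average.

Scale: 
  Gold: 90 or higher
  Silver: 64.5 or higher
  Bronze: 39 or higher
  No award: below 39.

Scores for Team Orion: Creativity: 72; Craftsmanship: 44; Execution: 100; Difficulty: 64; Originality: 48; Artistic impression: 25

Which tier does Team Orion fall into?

Silver

Creativity score 72 ≥ 40: minimum met.
Weighted total:
  Creativity 72 × 0.06 = 4.32
  Craftsmanship 44 × 0.19 = 8.36
  Execution 100 × 0.39 = 39
  Difficulty 64 × 0.05 = 3.2
  Originality 48 × 0.18 = 8.64
  Artistic impression 25 × 0.13 = 3.25
Sum = 66.77
66.77 is ≥ 64.5 and < 90 → Silver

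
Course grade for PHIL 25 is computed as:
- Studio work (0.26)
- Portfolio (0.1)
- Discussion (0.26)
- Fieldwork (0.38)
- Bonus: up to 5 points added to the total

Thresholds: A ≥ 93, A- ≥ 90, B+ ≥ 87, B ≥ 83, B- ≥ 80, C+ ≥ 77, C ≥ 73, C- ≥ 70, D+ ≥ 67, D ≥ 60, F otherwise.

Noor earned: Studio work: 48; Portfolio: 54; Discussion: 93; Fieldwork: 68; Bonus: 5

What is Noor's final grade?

C-

Weighted total:
  Studio work 48 × 0.26 = 12.48
  Portfolio 54 × 0.1 = 5.4
  Discussion 93 × 0.26 = 24.18
  Fieldwork 68 × 0.38 = 25.84
Sum = 67.9
Bonus: 67.9 + 5 = 72.9
72.9 is ≥ 70 and < 73 → C-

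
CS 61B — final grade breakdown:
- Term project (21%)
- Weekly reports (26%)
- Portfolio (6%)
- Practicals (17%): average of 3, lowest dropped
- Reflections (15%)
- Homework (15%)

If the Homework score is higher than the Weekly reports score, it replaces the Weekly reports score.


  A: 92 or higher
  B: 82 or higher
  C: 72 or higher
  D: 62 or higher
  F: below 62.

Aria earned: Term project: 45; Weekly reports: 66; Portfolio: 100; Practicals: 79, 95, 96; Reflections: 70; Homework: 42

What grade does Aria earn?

Practicals: drop 79 → average of remaining 2 = 191/2 = 95.5
Homework (42) ≤ Weekly reports (66), so Weekly reports stays at 66.
Weighted total:
  Term project 45 × 0.21 = 9.45
  Weekly reports 66 × 0.26 = 17.16
  Portfolio 100 × 0.06 = 6
  Practicals 95.5 × 0.17 = 16.235
  Reflections 70 × 0.15 = 10.5
  Homework 42 × 0.15 = 6.3
Sum = 65.645
65.645 is ≥ 62 and < 72 → D

D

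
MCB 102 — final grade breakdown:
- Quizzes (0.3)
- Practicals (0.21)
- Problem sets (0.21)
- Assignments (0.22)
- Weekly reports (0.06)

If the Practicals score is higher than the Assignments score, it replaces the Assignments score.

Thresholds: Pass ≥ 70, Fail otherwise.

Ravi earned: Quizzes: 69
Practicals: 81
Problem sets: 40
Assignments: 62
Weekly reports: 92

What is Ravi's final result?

Practicals (81) > Assignments (62), so Assignments counts as 81.
Weighted total:
  Quizzes 69 × 0.3 = 20.7
  Practicals 81 × 0.21 = 17.01
  Problem sets 40 × 0.21 = 8.4
  Assignments 81 × 0.22 = 17.82
  Weekly reports 92 × 0.06 = 5.52
Sum = 69.45
69.45 < 70 → Fail

Fail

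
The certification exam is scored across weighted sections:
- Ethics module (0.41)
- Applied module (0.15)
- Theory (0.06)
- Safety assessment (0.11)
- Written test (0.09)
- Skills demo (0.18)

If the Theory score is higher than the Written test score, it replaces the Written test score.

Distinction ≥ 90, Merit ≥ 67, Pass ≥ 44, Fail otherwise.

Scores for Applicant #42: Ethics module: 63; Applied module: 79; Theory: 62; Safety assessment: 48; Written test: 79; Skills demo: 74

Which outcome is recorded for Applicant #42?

Merit

Theory (62) ≤ Written test (79), so Written test stays at 79.
Weighted total:
  Ethics module 63 × 0.41 = 25.83
  Applied module 79 × 0.15 = 11.85
  Theory 62 × 0.06 = 3.72
  Safety assessment 48 × 0.11 = 5.28
  Written test 79 × 0.09 = 7.11
  Skills demo 74 × 0.18 = 13.32
Sum = 67.11
67.11 is ≥ 67 and < 90 → Merit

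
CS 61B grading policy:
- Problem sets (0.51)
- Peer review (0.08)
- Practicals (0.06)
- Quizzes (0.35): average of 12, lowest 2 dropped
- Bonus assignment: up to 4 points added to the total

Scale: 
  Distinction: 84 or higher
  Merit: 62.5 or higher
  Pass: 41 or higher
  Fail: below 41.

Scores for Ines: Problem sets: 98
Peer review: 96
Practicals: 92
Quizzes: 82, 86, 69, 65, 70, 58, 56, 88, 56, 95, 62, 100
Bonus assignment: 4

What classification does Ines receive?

Quizzes: drop 56, 56 → average of remaining 10 = 775/10 = 77.5
Weighted total:
  Problem sets 98 × 0.51 = 49.98
  Peer review 96 × 0.08 = 7.68
  Practicals 92 × 0.06 = 5.52
  Quizzes 77.5 × 0.35 = 27.125
Sum = 90.305
Bonus assignment: 90.305 + 4 = 94.305
94.305 ≥ 84 → Distinction

Distinction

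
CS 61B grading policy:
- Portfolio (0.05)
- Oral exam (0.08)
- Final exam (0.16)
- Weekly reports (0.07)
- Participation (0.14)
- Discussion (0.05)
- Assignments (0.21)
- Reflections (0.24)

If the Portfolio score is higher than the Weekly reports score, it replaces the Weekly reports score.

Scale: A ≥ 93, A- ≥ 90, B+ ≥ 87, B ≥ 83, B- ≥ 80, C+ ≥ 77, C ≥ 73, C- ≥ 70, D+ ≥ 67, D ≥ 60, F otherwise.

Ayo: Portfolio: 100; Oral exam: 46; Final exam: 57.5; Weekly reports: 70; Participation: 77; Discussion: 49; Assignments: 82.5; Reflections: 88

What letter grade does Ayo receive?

C

Portfolio (100) > Weekly reports (70), so Weekly reports counts as 100.
Weighted total:
  Portfolio 100 × 0.05 = 5
  Oral exam 46 × 0.08 = 3.68
  Final exam 57.5 × 0.16 = 9.2
  Weekly reports 100 × 0.07 = 7
  Participation 77 × 0.14 = 10.78
  Discussion 49 × 0.05 = 2.45
  Assignments 82.5 × 0.21 = 17.325
  Reflections 88 × 0.24 = 21.12
Sum = 76.555
76.555 is ≥ 73 and < 77 → C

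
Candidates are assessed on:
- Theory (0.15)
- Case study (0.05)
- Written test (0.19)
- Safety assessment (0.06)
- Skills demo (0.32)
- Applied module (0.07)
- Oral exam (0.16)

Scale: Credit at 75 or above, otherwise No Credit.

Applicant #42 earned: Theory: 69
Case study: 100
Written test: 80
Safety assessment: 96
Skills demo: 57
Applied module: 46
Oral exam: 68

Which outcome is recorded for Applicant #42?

No Credit

Weighted total:
  Theory 69 × 0.15 = 10.35
  Case study 100 × 0.05 = 5
  Written test 80 × 0.19 = 15.2
  Safety assessment 96 × 0.06 = 5.76
  Skills demo 57 × 0.32 = 18.24
  Applied module 46 × 0.07 = 3.22
  Oral exam 68 × 0.16 = 10.88
Sum = 68.65
68.65 < 75 → No Credit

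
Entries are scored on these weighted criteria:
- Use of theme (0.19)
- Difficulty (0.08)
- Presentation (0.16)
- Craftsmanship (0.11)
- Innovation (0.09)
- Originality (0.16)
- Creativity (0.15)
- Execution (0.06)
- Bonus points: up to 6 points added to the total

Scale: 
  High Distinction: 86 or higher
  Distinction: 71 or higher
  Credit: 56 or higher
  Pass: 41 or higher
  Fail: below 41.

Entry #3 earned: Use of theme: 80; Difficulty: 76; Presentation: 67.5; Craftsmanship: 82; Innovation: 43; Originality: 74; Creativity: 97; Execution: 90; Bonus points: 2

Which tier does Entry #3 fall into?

Weighted total:
  Use of theme 80 × 0.19 = 15.2
  Difficulty 76 × 0.08 = 6.08
  Presentation 67.5 × 0.16 = 10.8
  Craftsmanship 82 × 0.11 = 9.02
  Innovation 43 × 0.09 = 3.87
  Originality 74 × 0.16 = 11.84
  Creativity 97 × 0.15 = 14.55
  Execution 90 × 0.06 = 5.4
Sum = 76.76
Bonus points: 76.76 + 2 = 78.76
78.76 is ≥ 71 and < 86 → Distinction

Distinction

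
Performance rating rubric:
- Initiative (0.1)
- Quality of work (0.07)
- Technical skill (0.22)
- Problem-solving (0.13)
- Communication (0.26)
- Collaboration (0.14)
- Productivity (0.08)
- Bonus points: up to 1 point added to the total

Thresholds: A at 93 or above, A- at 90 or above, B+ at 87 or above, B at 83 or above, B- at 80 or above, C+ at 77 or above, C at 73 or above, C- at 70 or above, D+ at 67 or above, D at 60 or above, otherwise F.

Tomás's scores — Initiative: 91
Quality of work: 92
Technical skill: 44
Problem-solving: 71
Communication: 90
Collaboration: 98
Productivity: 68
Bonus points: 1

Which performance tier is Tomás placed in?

C+

Weighted total:
  Initiative 91 × 0.1 = 9.1
  Quality of work 92 × 0.07 = 6.44
  Technical skill 44 × 0.22 = 9.68
  Problem-solving 71 × 0.13 = 9.23
  Communication 90 × 0.26 = 23.4
  Collaboration 98 × 0.14 = 13.72
  Productivity 68 × 0.08 = 5.44
Sum = 77.01
Bonus points: 77.01 + 1 = 78.01
78.01 is ≥ 77 and < 80 → C+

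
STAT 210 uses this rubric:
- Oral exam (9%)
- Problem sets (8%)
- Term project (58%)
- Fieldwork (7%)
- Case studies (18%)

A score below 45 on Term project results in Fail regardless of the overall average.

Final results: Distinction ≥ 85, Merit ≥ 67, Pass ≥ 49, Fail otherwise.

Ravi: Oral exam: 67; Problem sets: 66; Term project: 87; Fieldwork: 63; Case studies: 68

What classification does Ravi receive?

Term project score 87 ≥ 45: minimum met.
Weighted total:
  Oral exam 67 × 0.09 = 6.03
  Problem sets 66 × 0.08 = 5.28
  Term project 87 × 0.58 = 50.46
  Fieldwork 63 × 0.07 = 4.41
  Case studies 68 × 0.18 = 12.24
Sum = 78.42
78.42 is ≥ 67 and < 85 → Merit

Merit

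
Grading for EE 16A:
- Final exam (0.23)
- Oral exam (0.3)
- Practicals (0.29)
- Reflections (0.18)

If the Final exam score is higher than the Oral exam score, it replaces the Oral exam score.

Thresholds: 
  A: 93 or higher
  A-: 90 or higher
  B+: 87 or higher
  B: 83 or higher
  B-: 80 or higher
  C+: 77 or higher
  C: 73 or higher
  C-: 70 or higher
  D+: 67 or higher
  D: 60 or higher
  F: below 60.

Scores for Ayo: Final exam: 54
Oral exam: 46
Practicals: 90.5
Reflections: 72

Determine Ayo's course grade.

Final exam (54) > Oral exam (46), so Oral exam counts as 54.
Weighted total:
  Final exam 54 × 0.23 = 12.42
  Oral exam 54 × 0.3 = 16.2
  Practicals 90.5 × 0.29 = 26.245
  Reflections 72 × 0.18 = 12.96
Sum = 67.825
67.825 is ≥ 67 and < 70 → D+

D+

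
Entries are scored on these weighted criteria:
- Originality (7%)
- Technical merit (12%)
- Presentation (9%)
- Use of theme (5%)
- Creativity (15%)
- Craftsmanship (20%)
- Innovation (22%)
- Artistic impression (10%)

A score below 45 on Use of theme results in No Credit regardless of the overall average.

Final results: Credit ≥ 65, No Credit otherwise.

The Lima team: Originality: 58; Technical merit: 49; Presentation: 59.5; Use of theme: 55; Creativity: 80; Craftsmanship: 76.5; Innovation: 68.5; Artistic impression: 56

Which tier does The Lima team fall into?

Use of theme score 55 ≥ 45: minimum met.
Weighted total:
  Originality 58 × 0.07 = 4.06
  Technical merit 49 × 0.12 = 5.88
  Presentation 59.5 × 0.09 = 5.355
  Use of theme 55 × 0.05 = 2.75
  Creativity 80 × 0.15 = 12
  Craftsmanship 76.5 × 0.2 = 15.3
  Innovation 68.5 × 0.22 = 15.07
  Artistic impression 56 × 0.1 = 5.6
Sum = 66.015
66.015 ≥ 65 → Credit

Credit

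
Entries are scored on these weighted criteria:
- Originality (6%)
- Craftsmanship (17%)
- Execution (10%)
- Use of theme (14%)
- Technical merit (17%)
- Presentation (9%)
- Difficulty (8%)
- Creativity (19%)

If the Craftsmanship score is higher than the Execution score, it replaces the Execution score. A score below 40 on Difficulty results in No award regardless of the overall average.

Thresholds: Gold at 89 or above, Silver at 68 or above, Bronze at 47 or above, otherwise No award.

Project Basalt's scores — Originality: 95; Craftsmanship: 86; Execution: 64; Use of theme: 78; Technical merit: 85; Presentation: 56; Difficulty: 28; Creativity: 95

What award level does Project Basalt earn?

Craftsmanship (86) > Execution (64), so Execution counts as 86.
Difficulty score 28 < 40: minimum not met.
Weighted total:
  Originality 95 × 0.06 = 5.7
  Craftsmanship 86 × 0.17 = 14.62
  Execution 86 × 0.1 = 8.6
  Use of theme 78 × 0.14 = 10.92
  Technical merit 85 × 0.17 = 14.45
  Presentation 56 × 0.09 = 5.04
  Difficulty 28 × 0.08 = 2.24
  Creativity 95 × 0.19 = 18.05
Sum = 79.62
Because the Difficulty minimum was not met, the result is No award.

No award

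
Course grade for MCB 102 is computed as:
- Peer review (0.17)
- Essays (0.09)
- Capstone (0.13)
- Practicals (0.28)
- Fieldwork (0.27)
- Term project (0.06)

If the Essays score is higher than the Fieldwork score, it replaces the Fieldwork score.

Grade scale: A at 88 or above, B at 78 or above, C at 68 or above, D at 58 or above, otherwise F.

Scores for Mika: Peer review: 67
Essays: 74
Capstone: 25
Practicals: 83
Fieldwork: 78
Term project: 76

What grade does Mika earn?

C

Essays (74) ≤ Fieldwork (78), so Fieldwork stays at 78.
Weighted total:
  Peer review 67 × 0.17 = 11.39
  Essays 74 × 0.09 = 6.66
  Capstone 25 × 0.13 = 3.25
  Practicals 83 × 0.28 = 23.24
  Fieldwork 78 × 0.27 = 21.06
  Term project 76 × 0.06 = 4.56
Sum = 70.16
70.16 is ≥ 68 and < 78 → C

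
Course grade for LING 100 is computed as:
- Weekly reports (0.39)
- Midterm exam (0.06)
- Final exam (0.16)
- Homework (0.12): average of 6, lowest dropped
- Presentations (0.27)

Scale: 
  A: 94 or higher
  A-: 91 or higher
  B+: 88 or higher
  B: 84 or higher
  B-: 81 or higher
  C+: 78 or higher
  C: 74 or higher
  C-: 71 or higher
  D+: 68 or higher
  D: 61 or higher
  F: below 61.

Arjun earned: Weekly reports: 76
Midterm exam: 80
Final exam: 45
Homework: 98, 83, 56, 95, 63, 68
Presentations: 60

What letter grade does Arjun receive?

Homework: drop 56 → average of remaining 5 = 407/5 = 81.4
Weighted total:
  Weekly reports 76 × 0.39 = 29.64
  Midterm exam 80 × 0.06 = 4.8
  Final exam 45 × 0.16 = 7.2
  Homework 81.4 × 0.12 = 9.768
  Presentations 60 × 0.27 = 16.2
Sum = 67.608
67.608 is ≥ 61 and < 68 → D

D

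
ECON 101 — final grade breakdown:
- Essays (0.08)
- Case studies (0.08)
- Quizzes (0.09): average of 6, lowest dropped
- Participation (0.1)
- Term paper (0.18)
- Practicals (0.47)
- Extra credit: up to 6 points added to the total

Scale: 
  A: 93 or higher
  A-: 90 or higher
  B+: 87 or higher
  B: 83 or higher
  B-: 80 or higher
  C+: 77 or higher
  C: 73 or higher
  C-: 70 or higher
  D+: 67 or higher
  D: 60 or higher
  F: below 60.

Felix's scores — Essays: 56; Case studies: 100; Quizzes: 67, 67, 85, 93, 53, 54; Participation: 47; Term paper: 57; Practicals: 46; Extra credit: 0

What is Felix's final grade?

F

Quizzes: drop 53 → average of remaining 5 = 366/5 = 73.2
Weighted total:
  Essays 56 × 0.08 = 4.48
  Case studies 100 × 0.08 = 8
  Quizzes 73.2 × 0.09 = 6.588
  Participation 47 × 0.1 = 4.7
  Term paper 57 × 0.18 = 10.26
  Practicals 46 × 0.47 = 21.62
Sum = 55.648
Extra credit: 55.648 + 0 = 55.648
55.648 < 60 → F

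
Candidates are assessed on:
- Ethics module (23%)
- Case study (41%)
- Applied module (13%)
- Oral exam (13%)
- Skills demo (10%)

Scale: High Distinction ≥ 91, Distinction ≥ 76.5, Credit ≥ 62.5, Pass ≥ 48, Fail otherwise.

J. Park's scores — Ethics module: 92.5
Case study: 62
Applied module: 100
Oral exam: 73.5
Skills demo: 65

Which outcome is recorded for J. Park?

Weighted total:
  Ethics module 92.5 × 0.23 = 21.275
  Case study 62 × 0.41 = 25.42
  Applied module 100 × 0.13 = 13
  Oral exam 73.5 × 0.13 = 9.555
  Skills demo 65 × 0.1 = 6.5
Sum = 75.75
75.75 is ≥ 62.5 and < 76.5 → Credit

Credit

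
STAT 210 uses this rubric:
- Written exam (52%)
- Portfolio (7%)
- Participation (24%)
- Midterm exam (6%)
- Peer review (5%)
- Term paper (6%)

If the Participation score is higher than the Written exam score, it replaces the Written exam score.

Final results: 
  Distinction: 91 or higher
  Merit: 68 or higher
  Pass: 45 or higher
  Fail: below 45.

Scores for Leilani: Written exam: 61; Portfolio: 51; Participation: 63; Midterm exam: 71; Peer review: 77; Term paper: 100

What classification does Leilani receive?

Pass

Participation (63) > Written exam (61), so Written exam counts as 63.
Weighted total:
  Written exam 63 × 0.52 = 32.76
  Portfolio 51 × 0.07 = 3.57
  Participation 63 × 0.24 = 15.12
  Midterm exam 71 × 0.06 = 4.26
  Peer review 77 × 0.05 = 3.85
  Term paper 100 × 0.06 = 6
Sum = 65.56
65.56 is ≥ 45 and < 68 → Pass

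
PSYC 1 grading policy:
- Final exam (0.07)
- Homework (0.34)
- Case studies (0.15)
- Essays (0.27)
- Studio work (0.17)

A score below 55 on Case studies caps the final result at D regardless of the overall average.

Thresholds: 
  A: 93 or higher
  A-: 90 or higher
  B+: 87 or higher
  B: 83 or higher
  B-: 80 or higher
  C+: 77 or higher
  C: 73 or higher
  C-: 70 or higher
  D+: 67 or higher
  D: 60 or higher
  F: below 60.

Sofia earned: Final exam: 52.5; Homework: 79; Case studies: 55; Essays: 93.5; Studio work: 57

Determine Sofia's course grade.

C

Case studies score 55 ≥ 55: minimum met.
Weighted total:
  Final exam 52.5 × 0.07 = 3.675
  Homework 79 × 0.34 = 26.86
  Case studies 55 × 0.15 = 8.25
  Essays 93.5 × 0.27 = 25.245
  Studio work 57 × 0.17 = 9.69
Sum = 73.72
73.72 is ≥ 73 and < 77 → C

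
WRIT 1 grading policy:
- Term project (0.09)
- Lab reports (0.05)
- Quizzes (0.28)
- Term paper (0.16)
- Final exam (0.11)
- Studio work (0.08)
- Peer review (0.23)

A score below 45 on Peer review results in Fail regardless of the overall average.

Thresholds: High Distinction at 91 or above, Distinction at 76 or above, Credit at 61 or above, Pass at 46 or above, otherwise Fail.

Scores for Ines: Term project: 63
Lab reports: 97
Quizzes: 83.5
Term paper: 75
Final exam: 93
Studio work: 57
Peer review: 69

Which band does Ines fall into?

Peer review score 69 ≥ 45: minimum met.
Weighted total:
  Term project 63 × 0.09 = 5.67
  Lab reports 97 × 0.05 = 4.85
  Quizzes 83.5 × 0.28 = 23.38
  Term paper 75 × 0.16 = 12
  Final exam 93 × 0.11 = 10.23
  Studio work 57 × 0.08 = 4.56
  Peer review 69 × 0.23 = 15.87
Sum = 76.56
76.56 is ≥ 76 and < 91 → Distinction

Distinction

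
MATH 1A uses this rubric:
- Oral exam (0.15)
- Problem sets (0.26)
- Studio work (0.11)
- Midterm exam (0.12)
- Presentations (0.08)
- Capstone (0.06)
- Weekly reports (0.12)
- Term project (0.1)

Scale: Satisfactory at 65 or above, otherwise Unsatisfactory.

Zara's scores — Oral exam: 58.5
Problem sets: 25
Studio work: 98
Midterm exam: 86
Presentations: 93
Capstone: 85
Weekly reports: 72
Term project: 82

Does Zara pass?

Satisfactory

Weighted total:
  Oral exam 58.5 × 0.15 = 8.775
  Problem sets 25 × 0.26 = 6.5
  Studio work 98 × 0.11 = 10.78
  Midterm exam 86 × 0.12 = 10.32
  Presentations 93 × 0.08 = 7.44
  Capstone 85 × 0.06 = 5.1
  Weekly reports 72 × 0.12 = 8.64
  Term project 82 × 0.1 = 8.2
Sum = 65.755
65.755 ≥ 65 → Satisfactory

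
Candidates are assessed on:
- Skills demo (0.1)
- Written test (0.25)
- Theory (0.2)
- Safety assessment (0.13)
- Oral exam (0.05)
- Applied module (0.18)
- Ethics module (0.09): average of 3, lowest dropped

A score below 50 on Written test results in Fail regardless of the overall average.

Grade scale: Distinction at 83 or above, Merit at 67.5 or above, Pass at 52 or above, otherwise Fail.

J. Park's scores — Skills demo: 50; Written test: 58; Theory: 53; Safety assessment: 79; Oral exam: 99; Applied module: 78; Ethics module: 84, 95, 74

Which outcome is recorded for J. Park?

Pass

Ethics module: drop 74 → average of remaining 2 = 179/2 = 89.5
Written test score 58 ≥ 50: minimum met.
Weighted total:
  Skills demo 50 × 0.1 = 5
  Written test 58 × 0.25 = 14.5
  Theory 53 × 0.2 = 10.6
  Safety assessment 79 × 0.13 = 10.27
  Oral exam 99 × 0.05 = 4.95
  Applied module 78 × 0.18 = 14.04
  Ethics module 89.5 × 0.09 = 8.055
Sum = 67.415
67.415 is ≥ 52 and < 67.5 → Pass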